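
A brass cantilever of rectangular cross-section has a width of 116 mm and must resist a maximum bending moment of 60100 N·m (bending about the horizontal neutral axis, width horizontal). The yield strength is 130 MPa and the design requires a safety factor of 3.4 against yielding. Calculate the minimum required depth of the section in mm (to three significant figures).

σ_allow = 130/3.4 = 38.24 MPa.
For a rectangular section σ = 6M/(bh²), so h² = 6M/(b σ_allow) = 6×6.0100×10^7/(116×38.24) = 81300 mm².
h = 285.1 mm.

h = 285 mm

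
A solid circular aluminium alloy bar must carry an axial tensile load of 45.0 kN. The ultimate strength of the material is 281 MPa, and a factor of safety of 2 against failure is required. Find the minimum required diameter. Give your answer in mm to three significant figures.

d = 20.2 mm

Allowable stress σ_allow = 281/2 = 140.5 MPa.
Required area A = F/σ_allow = 45000/140.5 = 320.3 mm².
A = πd²/4 → d = √(4A/π) = 20.19 mm.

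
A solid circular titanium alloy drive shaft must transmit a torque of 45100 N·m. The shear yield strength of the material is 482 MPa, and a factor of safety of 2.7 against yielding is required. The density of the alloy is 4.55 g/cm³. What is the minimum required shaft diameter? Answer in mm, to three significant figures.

Allowable shear stress τ_allow = 482/2.7 = 178.5 MPa.
For a solid shaft τ = 16T/(πd³), so d³ = 16T/(π τ_allow) = 16×4.5100×10^7/(π×178.5) = 1.287×10^6 mm³.
d = (1.287×10^6)^(1/3) = 108.8 mm.

d = 109 mm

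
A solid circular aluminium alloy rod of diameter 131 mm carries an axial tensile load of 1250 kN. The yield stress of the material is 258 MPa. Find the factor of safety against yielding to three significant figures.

n = 2.78

A = πd²/4 = 13480 mm².
σ = F/A = 1250000/13480 = 92.74 MPa.
n = 258/92.74 = 2.782.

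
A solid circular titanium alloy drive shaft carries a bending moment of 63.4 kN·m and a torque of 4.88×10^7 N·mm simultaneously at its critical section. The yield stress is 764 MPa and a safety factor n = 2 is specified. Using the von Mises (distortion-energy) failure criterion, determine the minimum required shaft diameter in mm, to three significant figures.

d = 127 mm

σ_allow = σ_y/n = 764/2 = 382.0 MPa.
For a solid shaft σ_b = 32M/(πd³) and τ = 16T/(πd³), so the von Mises stress is σ' = (16/πd³)·√(4M²+3T²).
√(4M²+3T²) = √(4×(6.340×10^7)² + 3×(4.880×10^7)²) = 1.524×10^8 N·mm.
d³ = 16×1.524×10^8/(π×382.0) = 2.032×10^6 mm³.
d = 126.7 mm.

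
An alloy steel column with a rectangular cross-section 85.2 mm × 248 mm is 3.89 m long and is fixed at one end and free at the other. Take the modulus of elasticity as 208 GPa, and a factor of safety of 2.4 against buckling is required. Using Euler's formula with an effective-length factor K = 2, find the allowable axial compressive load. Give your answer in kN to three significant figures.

Buckling occurs about the weak axis: I_min = h·b³/12 = 248×85.2³/12 = 1.278×10^7 mm⁴ (b = 85.2 mm is the smaller dimension).
Effective length L_e = KL = 2×3.89 m = 7780 mm.
Euler critical load P_cr = π²EI/L_e² = π²×208000×1.278×10^7/7780² = 433500 N.
P_allow = P_cr/n = 433500/2.4 = 180600 N.

P_allow = 181 kN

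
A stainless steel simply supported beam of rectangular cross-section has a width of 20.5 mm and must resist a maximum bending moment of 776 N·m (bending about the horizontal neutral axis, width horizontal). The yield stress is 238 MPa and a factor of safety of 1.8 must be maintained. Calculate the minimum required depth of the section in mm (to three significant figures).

σ_allow = 238/1.8 = 132.2 MPa.
For a rectangular section σ = 6M/(bh²), so h² = 6M/(b σ_allow) = 6×776000/(20.5×132.2) = 1718 mm².
h = 41.45 mm.

h = 41.4 mm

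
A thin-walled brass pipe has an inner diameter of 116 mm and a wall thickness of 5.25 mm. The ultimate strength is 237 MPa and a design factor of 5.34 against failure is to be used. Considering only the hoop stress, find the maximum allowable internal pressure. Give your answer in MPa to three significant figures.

p_allow = 4.02 MPa

σ_allow = 237/5.34 = 44.38 MPa.
σ_h = pD/(2t) → p_allow = 2σ_allow t/D = 2×44.38×5.25/116 = 4.017 MPa.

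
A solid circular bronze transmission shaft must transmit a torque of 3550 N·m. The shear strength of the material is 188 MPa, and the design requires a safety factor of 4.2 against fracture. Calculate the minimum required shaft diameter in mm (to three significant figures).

Allowable shear stress τ_allow = 188/4.2 = 44.76 MPa.
For a solid shaft τ = 16T/(πd³), so d³ = 16T/(π τ_allow) = 16×3550000/(π×44.76) = 403900 mm³.
d = (403900)^(1/3) = 73.92 mm.

d = 73.9 mm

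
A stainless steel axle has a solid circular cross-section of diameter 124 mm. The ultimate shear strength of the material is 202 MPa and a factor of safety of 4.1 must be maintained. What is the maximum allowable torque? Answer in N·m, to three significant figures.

τ_allow = 202/4.1 = 49.27 MPa.
For a solid shaft T_allow = τ_allow·πd³/16; πd³/16 = π×124³/16 = 374400 mm³.
T_allow = 49.27×374400 = 1.844×10^7 N·mm = 18440 N·m.

T_allow = 18400 N·m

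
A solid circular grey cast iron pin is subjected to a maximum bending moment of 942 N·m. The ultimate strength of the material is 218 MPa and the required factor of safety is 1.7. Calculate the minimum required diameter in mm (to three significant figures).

d = 42.1 mm

σ_allow = 218/1.7 = 128.2 MPa.
For a solid circular section σ = 32M/(πd³), so d³ = 32M/(π σ_allow) = 32×942000/(π×128.2) = 74820 mm³.
d = 42.14 mm.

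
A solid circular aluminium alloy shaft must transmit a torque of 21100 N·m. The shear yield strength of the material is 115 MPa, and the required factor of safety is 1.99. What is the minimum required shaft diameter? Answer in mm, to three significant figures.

Allowable shear stress τ_allow = 115/1.99 = 57.79 MPa.
For a solid shaft τ = 16T/(πd³), so d³ = 16T/(π τ_allow) = 16×2.1100×10^7/(π×57.79) = 1.860×10^6 mm³.
d = (1.860×10^6)^(1/3) = 123.0 mm.

d = 123 mm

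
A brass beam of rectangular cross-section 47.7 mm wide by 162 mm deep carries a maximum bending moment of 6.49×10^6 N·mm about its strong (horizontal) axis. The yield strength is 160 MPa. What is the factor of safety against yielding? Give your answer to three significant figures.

Section modulus S = bh²/6 = 47.7×162²/6 = 208600 mm³.
σ = M/S = 6490000/208600 = 31.11 MPa.
n = 160/31.11 = 5.144.

n = 5.14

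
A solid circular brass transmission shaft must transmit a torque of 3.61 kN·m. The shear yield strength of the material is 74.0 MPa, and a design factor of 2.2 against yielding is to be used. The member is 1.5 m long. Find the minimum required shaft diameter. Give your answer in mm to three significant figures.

d = 81.8 mm

Allowable shear stress τ_allow = 74.0/2.2 = 33.64 MPa.
For a solid shaft τ = 16T/(πd³), so d³ = 16T/(π τ_allow) = 16×3610000/(π×33.64) = 546600 mm³.
d = (546600)^(1/3) = 81.76 mm.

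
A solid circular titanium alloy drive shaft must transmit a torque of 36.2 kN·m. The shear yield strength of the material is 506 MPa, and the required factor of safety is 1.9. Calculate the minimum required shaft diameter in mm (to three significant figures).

d = 88.5 mm

Allowable shear stress τ_allow = 506/1.9 = 266.3 MPa.
For a solid shaft τ = 16T/(πd³), so d³ = 16T/(π τ_allow) = 16×3.6200×10^7/(π×266.3) = 692300 mm³.
d = (692300)^(1/3) = 88.46 mm.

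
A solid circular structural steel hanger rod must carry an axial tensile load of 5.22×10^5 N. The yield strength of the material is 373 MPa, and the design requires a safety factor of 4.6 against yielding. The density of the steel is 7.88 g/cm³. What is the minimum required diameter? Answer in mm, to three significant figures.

Allowable stress σ_allow = 373/4.6 = 81.09 MPa.
Required area A = F/σ_allow = 522000/81.09 = 6438 mm².
A = πd²/4 → d = √(4A/π) = 90.53 mm.

d = 90.5 mm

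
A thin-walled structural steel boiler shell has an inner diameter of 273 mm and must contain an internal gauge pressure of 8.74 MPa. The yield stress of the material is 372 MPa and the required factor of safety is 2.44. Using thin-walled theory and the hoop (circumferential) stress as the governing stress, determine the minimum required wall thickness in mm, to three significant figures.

t = 7.83 mm

σ_allow = 372/2.44 = 152.5 MPa.
Hoop stress σ_h = pD/(2t), so t = pD/(2σ_allow) = 8.74×273/(2×152.5) = 7.825 mm.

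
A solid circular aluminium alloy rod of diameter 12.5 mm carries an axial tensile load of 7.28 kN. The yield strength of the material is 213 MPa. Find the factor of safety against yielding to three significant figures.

n = 3.59

A = πd²/4 = 122.7 mm².
σ = F/A = 7280.0/122.7 = 59.32 MPa.
n = 213/59.32 = 3.591.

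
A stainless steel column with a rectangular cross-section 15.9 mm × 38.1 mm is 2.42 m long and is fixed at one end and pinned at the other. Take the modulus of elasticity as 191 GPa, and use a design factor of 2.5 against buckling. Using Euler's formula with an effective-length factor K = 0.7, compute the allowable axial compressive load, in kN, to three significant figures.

P_allow = 3.35 kN

Buckling occurs about the weak axis: I_min = h·b³/12 = 38.1×15.9³/12 = 12760 mm⁴ (b = 15.9 mm is the smaller dimension).
Effective length L_e = KL = 0.7×2.42 m = 1694 mm.
Euler critical load P_cr = π²EI/L_e² = π²×191000×12760/1694² = 8384 N.
P_allow = P_cr/n = 8384/2.5 = 3354 N.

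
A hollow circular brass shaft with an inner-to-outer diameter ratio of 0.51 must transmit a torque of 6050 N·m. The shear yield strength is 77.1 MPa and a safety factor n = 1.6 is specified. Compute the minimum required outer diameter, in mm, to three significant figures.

d_o = 88.2 mm

τ_allow = 77.1/1.6 = 48.19 MPa.
For a hollow shaft τ = 16T/[πd_o³(1−k⁴)] with k = 0.51, so 1−k⁴ = 0.9323.
d_o³ = 16T/[π τ_allow (1−k⁴)] = 16×6050000/(π×48.19×0.9323) = 685800 mm³.
d_o = 88.19 mm.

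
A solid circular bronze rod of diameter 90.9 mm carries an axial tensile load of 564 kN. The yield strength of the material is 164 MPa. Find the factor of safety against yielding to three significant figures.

n = 1.89

A = πd²/4 = 6490 mm².
σ = F/A = 564000/6490 = 86.91 MPa.
n = 164/86.91 = 1.887.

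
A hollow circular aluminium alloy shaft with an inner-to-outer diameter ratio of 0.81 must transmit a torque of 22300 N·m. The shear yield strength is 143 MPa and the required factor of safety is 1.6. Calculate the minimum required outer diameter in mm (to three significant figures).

d_o = 131 mm

τ_allow = 143/1.6 = 89.38 MPa.
For a hollow shaft τ = 16T/[πd_o³(1−k⁴)] with k = 0.81, so 1−k⁴ = 0.5695.
d_o³ = 16T/[π τ_allow (1−k⁴)] = 16×2.2300×10^7/(π×89.38×0.5695) = 2.231×10^6 mm³.
d_o = 130.7 mm.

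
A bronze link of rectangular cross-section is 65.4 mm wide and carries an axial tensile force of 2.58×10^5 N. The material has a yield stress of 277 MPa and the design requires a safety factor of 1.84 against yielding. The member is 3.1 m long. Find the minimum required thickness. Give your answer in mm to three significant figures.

σ_allow = 277/1.84 = 150.5 MPa.
Required area A = F/σ_allow = 258000/150.5 = 1714 mm².
t = A/w = 1714/65.4 = 26.20 mm.

t = 26.2 mm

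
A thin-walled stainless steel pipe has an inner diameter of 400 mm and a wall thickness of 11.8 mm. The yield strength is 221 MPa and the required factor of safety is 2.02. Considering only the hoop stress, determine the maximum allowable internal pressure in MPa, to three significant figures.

σ_allow = 221/2.02 = 109.4 MPa.
σ_h = pD/(2t) → p_allow = 2σ_allow t/D = 2×109.4×11.8/400 = 6.455 MPa.

p_allow = 6.45 MPa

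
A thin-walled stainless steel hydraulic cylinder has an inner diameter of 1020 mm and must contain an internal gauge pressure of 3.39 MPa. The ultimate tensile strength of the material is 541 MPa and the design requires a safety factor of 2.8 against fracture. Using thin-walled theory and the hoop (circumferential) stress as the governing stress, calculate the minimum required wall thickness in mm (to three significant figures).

t = 8.95 mm

σ_allow = 541/2.8 = 193.2 MPa.
Hoop stress σ_h = pD/(2t), so t = pD/(2σ_allow) = 3.39×1020/(2×193.2) = 8.948 mm.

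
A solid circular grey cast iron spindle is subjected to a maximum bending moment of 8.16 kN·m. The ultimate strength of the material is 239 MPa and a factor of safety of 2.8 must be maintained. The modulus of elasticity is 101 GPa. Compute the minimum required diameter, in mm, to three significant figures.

d = 99.1 mm

σ_allow = 239/2.8 = 85.36 MPa.
For a solid circular section σ = 32M/(πd³), so d³ = 32M/(π σ_allow) = 32×8160000/(π×85.36) = 973800 mm³.
d = 99.12 mm.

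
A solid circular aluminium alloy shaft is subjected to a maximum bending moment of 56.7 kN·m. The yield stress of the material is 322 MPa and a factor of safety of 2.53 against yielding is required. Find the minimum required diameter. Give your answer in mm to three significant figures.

d = 166 mm

σ_allow = 322/2.53 = 127.3 MPa.
For a solid circular section σ = 32M/(πd³), so d³ = 32M/(π σ_allow) = 32×5.6700×10^7/(π×127.3) = 4.538×10^6 mm³.
d = 165.6 mm.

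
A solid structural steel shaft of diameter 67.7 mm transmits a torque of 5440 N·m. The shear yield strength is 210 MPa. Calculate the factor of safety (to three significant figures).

τ = 16T/(πd³) = 16×5440000/(π×67.7³) = 89.29 MPa.
n = τ_limit/τ = 210/89.29 = 2.352.

n = 2.35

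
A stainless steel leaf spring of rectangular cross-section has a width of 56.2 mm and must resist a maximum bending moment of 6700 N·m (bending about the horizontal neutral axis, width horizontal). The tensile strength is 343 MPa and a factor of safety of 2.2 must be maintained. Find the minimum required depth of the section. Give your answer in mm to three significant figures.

h = 67.7 mm

σ_allow = 343/2.2 = 155.9 MPa.
For a rectangular section σ = 6M/(bh²), so h² = 6M/(b σ_allow) = 6×6700000/(56.2×155.9) = 4588 mm².
h = 67.73 mm.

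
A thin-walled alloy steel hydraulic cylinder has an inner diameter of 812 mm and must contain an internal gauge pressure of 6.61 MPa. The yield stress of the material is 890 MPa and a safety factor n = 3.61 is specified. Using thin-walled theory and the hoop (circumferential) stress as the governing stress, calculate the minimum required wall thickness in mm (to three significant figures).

t = 10.9 mm

σ_allow = 890/3.61 = 246.5 MPa.
Hoop stress σ_h = pD/(2t), so t = pD/(2σ_allow) = 6.61×812/(2×246.5) = 10.89 mm.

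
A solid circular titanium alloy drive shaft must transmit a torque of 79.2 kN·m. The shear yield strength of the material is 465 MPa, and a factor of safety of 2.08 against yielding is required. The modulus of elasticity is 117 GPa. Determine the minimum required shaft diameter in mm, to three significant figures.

d = 122 mm

Allowable shear stress τ_allow = 465/2.08 = 223.6 MPa.
For a solid shaft τ = 16T/(πd³), so d³ = 16T/(π τ_allow) = 16×7.9200×10^7/(π×223.6) = 1.804×10^6 mm³.
d = (1.804×10^6)^(1/3) = 121.7 mm.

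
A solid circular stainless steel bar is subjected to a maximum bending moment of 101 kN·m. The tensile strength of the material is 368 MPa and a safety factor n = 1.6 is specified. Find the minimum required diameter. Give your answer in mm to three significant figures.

σ_allow = 368/1.6 = 230.0 MPa.
For a solid circular section σ = 32M/(πd³), so d³ = 32M/(π σ_allow) = 32×1.0100×10^8/(π×230.0) = 4.473×10^6 mm³.
d = 164.8 mm.

d = 165 mm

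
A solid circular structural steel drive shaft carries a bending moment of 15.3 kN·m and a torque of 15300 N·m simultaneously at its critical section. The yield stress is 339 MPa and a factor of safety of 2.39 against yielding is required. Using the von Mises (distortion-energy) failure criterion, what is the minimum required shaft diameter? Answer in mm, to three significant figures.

σ_allow = σ_y/n = 339/2.39 = 141.8 MPa.
For a solid shaft σ_b = 32M/(πd³) and τ = 16T/(πd³), so the von Mises stress is σ' = (16/πd³)·√(4M²+3T²).
√(4M²+3T²) = √(4×(1.530×10^7)² + 3×(1.530×10^7)²) = 4.048×10^7 N·mm.
d³ = 16×4.048×10^7/(π×141.8) = 1.453×10^6 mm³.
d = 113.3 mm.

d = 113 mm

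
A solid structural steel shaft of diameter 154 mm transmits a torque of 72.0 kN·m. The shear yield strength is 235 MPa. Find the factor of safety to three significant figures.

n = 2.34

τ = 16T/(πd³) = 16×7.2000×10^7/(π×154³) = 100.4 MPa.
n = τ_limit/τ = 235/100.4 = 2.341.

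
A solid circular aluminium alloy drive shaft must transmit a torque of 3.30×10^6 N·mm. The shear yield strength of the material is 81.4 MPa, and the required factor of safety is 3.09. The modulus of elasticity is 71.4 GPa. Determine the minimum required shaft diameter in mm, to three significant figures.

Allowable shear stress τ_allow = 81.4/3.09 = 26.34 MPa.
For a solid shaft τ = 16T/(πd³), so d³ = 16T/(π τ_allow) = 16×3300000/(π×26.34) = 638000 mm³.
d = (638000)^(1/3) = 86.09 mm.

d = 86.1 mm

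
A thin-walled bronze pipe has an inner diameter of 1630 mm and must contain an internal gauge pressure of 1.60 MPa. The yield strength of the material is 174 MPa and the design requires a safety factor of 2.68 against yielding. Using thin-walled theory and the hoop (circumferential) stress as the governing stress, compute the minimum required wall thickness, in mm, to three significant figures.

t = 20.1 mm

σ_allow = 174/2.68 = 64.93 MPa.
Hoop stress σ_h = pD/(2t), so t = pD/(2σ_allow) = 1.60×1630/(2×64.93) = 20.08 mm.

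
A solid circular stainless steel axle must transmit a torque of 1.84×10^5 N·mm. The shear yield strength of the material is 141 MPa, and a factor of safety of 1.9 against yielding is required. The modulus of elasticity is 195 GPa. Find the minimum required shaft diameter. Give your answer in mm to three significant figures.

Allowable shear stress τ_allow = 141/1.9 = 74.21 MPa.
For a solid shaft τ = 16T/(πd³), so d³ = 16T/(π τ_allow) = 16×184000/(π×74.21) = 12630 mm³.
d = (12630)^(1/3) = 23.29 mm.

d = 23.3 mm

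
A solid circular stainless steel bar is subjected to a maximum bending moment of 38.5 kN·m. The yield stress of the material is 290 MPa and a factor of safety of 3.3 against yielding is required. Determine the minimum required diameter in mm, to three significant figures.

σ_allow = 290/3.3 = 87.88 MPa.
For a solid circular section σ = 32M/(πd³), so d³ = 32M/(π σ_allow) = 32×3.8500×10^7/(π×87.88) = 4.462×10^6 mm³.
d = 164.6 mm.

d = 165 mm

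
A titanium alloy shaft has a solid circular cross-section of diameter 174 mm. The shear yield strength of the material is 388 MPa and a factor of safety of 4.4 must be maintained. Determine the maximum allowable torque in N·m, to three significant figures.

τ_allow = 388/4.4 = 88.18 MPa.
For a solid shaft T_allow = τ_allow·πd³/16; πd³/16 = π×174³/16 = 1.034×10^6 mm³.
T_allow = 88.18×1.034×10^6 = 9.121×10^7 N·mm = 91210 N·m.

T_allow = 91200 N·m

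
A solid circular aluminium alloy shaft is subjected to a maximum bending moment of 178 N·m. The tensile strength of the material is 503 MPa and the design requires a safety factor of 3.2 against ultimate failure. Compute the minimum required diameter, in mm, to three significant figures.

d = 22.6 mm

σ_allow = 503/3.2 = 157.2 MPa.
For a solid circular section σ = 32M/(πd³), so d³ = 32M/(π σ_allow) = 32×178000/(π×157.2) = 11530 mm³.
d = 22.59 mm.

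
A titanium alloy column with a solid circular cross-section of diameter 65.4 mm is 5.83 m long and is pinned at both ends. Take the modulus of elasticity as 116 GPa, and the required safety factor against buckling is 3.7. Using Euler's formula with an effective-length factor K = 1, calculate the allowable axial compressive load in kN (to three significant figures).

P_allow = 8.18 kN

I = πd⁴/64 = π×65.4⁴/64 = 898000 mm⁴.
Effective length L_e = KL = 1×5.83 m = 5830 mm.
Euler critical load P_cr = π²EI/L_e² = π²×116000×898000/5830² = 30250 N.
P_allow = P_cr/n = 30250/3.7 = 8175 N.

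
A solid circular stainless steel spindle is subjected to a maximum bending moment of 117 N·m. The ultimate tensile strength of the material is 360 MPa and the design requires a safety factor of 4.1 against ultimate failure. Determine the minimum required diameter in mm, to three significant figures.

d = 23.9 mm

σ_allow = 360/4.1 = 87.80 MPa.
For a solid circular section σ = 32M/(πd³), so d³ = 32M/(π σ_allow) = 32×117000/(π×87.80) = 13570 mm³.
d = 23.85 mm.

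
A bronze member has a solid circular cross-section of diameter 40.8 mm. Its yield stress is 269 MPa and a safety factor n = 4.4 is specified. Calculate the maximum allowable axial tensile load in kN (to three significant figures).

σ_allow = 269/4.4 = 61.14 MPa.
A = πd²/4 = π×40.8²/4 = 1307 mm².
F_allow = σ_allow × A = 61.14×1307 = 79930 N.

F_allow = 79.9 kN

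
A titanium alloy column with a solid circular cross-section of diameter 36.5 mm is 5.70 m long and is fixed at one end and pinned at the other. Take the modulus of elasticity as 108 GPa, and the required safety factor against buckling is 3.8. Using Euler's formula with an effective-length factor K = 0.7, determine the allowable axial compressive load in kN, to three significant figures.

P_allow = 1.54 kN

I = πd⁴/64 = π×36.5⁴/64 = 87120 mm⁴.
Effective length L_e = KL = 0.7×5.70 m = 3990 mm.
Euler critical load P_cr = π²EI/L_e² = π²×108000×87120/3990² = 5833 N.
P_allow = P_cr/n = 5833/3.8 = 1535 N.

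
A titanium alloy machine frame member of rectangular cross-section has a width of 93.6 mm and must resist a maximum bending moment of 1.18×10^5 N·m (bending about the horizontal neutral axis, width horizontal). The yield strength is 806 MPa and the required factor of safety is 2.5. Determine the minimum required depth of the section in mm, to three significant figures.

σ_allow = 806/2.5 = 322.4 MPa.
For a rectangular section σ = 6M/(bh²), so h² = 6M/(b σ_allow) = 6×1.1800×10^8/(93.6×322.4) = 23460 mm².
h = 153.2 mm.

h = 153 mm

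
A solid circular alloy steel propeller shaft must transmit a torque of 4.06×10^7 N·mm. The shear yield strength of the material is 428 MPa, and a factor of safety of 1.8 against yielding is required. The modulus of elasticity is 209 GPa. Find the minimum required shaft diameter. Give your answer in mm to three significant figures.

d = 95.4 mm

Allowable shear stress τ_allow = 428/1.8 = 237.8 MPa.
For a solid shaft τ = 16T/(πd³), so d³ = 16T/(π τ_allow) = 16×4.0600×10^7/(π×237.8) = 869600 mm³.
d = (869600)^(1/3) = 95.45 mm.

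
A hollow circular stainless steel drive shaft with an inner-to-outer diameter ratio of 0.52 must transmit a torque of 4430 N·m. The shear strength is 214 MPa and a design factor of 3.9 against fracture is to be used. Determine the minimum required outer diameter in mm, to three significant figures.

d_o = 76.3 mm

τ_allow = 214/3.9 = 54.87 MPa.
For a hollow shaft τ = 16T/[πd_o³(1−k⁴)] with k = 0.52, so 1−k⁴ = 0.9269.
d_o³ = 16T/[π τ_allow (1−k⁴)] = 16×4430000/(π×54.87×0.9269) = 443600 mm³.
d_o = 76.27 mm.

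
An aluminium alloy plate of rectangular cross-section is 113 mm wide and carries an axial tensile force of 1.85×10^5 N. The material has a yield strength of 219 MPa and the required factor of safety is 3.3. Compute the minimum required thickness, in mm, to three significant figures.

σ_allow = 219/3.3 = 66.36 MPa.
Required area A = F/σ_allow = 185000/66.36 = 2788 mm².
t = A/w = 2788/113 = 24.67 mm.

t = 24.7 mm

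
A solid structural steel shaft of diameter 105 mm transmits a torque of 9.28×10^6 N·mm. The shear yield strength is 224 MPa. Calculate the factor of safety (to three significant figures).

n = 5.49

τ = 16T/(πd³) = 16×9280000/(π×105³) = 40.83 MPa.
n = τ_limit/τ = 224/40.83 = 5.487.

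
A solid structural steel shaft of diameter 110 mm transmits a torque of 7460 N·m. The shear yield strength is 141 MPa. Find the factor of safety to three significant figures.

n = 4.94

τ = 16T/(πd³) = 16×7460000/(π×110³) = 28.55 MPa.
n = τ_limit/τ = 141/28.55 = 4.940.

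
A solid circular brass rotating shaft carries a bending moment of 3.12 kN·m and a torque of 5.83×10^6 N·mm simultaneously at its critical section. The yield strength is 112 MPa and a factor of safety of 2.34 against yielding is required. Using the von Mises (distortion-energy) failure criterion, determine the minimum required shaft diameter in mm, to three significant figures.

σ_allow = σ_y/n = 112/2.34 = 47.86 MPa.
For a solid shaft σ_b = 32M/(πd³) and τ = 16T/(πd³), so the von Mises stress is σ' = (16/πd³)·√(4M²+3T²).
√(4M²+3T²) = √(4×(3.120×10^6)² + 3×(5.830×10^6)²) = 1.187×10^7 N·mm.
d³ = 16×1.187×10^7/(π×47.86) = 1.263×10^6 mm³.
d = 108.1 mm.

d = 108 mm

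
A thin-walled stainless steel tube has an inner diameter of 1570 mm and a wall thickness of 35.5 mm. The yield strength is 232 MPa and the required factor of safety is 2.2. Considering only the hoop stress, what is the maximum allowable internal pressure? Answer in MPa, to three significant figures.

σ_allow = 232/2.2 = 105.5 MPa.
σ_h = pD/(2t) → p_allow = 2σ_allow t/D = 2×105.5×35.5/1570 = 4.769 MPa.

p_allow = 4.77 MPa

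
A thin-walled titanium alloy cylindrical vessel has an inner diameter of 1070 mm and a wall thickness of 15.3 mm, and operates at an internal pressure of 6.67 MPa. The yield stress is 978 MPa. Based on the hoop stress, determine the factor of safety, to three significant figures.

σ_h = pD/(2t) = 6.67×1070/(2×15.3) = 233.2 MPa.
n = 978/233.2 = 4.193.

n = 4.19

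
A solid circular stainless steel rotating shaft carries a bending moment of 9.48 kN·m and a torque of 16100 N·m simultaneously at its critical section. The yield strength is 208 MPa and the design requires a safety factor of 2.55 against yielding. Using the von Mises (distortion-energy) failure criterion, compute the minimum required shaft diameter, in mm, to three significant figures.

σ_allow = σ_y/n = 208/2.55 = 81.57 MPa.
For a solid shaft σ_b = 32M/(πd³) and τ = 16T/(πd³), so the von Mises stress is σ' = (16/πd³)·√(4M²+3T²).
√(4M²+3T²) = √(4×(9.480×10^6)² + 3×(1.610×10^7)²) = 3.372×10^7 N·mm.
d³ = 16×3.372×10^7/(π×81.57) = 2.105×10^6 mm³.
d = 128.2 mm.

d = 128 mm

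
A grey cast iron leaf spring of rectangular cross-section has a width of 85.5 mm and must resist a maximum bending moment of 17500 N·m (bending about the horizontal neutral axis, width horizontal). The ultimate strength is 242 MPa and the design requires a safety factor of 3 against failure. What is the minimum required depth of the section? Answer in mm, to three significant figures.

σ_allow = 242/3 = 80.67 MPa.
For a rectangular section σ = 6M/(bh²), so h² = 6M/(b σ_allow) = 6×1.7500×10^7/(85.5×80.67) = 15220 mm².
h = 123.4 mm.

h = 123 mm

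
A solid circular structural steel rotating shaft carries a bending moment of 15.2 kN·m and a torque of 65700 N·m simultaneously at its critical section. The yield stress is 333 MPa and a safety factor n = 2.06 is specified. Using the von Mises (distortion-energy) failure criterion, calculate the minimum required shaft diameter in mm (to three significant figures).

σ_allow = σ_y/n = 333/2.06 = 161.7 MPa.
For a solid shaft σ_b = 32M/(πd³) and τ = 16T/(πd³), so the von Mises stress is σ' = (16/πd³)·√(4M²+3T²).
√(4M²+3T²) = √(4×(1.520×10^7)² + 3×(6.570×10^7)²) = 1.178×10^8 N·mm.
d³ = 16×1.178×10^8/(π×161.7) = 3.711×10^6 mm³.
d = 154.8 mm.

d = 155 mm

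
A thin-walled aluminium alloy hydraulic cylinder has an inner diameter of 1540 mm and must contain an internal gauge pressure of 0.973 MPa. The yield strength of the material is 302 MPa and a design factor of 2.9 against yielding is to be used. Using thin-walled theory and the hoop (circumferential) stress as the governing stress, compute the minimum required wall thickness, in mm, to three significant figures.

σ_allow = 302/2.9 = 104.1 MPa.
Hoop stress σ_h = pD/(2t), so t = pD/(2σ_allow) = 0.973×1540/(2×104.1) = 7.194 mm.

t = 7.19 mm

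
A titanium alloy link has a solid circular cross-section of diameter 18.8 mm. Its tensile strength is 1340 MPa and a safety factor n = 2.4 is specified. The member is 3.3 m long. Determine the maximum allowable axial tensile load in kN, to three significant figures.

σ_allow = 1340/2.4 = 558.3 MPa.
A = πd²/4 = π×18.8²/4 = 277.6 mm².
F_allow = σ_allow × A = 558.3×277.6 = 155000 N.

F_allow = 155 kN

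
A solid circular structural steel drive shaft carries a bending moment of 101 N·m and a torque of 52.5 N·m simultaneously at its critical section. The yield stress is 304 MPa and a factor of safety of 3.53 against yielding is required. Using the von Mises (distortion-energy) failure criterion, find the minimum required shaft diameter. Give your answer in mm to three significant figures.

σ_allow = σ_y/n = 304/3.53 = 86.12 MPa.
For a solid shaft σ_b = 32M/(πd³) and τ = 16T/(πd³), so the von Mises stress is σ' = (16/πd³)·√(4M²+3T²).
√(4M²+3T²) = √(4×(101000)² + 3×(52500)²) = 221500 N·mm.
d³ = 16×221500/(π×86.12) = 13100 mm³.
d = 23.57 mm.

d = 23.6 mm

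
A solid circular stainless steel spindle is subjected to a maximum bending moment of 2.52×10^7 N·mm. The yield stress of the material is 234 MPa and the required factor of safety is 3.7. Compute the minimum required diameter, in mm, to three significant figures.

σ_allow = 234/3.7 = 63.24 MPa.
For a solid circular section σ = 32M/(πd³), so d³ = 32M/(π σ_allow) = 32×2.5200×10^7/(π×63.24) = 4.059×10^6 mm³.
d = 159.5 mm.

d = 160 mm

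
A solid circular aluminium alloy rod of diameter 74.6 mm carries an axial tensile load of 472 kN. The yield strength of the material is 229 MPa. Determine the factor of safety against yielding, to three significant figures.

n = 2.12

A = πd²/4 = 4371 mm².
σ = F/A = 472000/4371 = 108.0 MPa.
n = 229/108.0 = 2.121.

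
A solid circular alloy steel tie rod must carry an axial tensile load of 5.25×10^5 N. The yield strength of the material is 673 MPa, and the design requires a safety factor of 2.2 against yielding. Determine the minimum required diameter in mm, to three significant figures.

Allowable stress σ_allow = 673/2.2 = 305.9 MPa.
Required area A = F/σ_allow = 525000/305.9 = 1716 mm².
A = πd²/4 → d = √(4A/π) = 46.75 mm.

d = 46.7 mm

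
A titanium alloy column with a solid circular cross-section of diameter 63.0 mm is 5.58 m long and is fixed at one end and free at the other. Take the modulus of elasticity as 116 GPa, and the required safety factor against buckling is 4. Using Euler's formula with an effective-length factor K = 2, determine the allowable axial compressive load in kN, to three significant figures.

P_allow = 1.78 kN

I = πd⁴/64 = π×63.0⁴/64 = 773300 mm⁴.
Effective length L_e = KL = 2×5.58 m = 11160 mm.
Euler critical load P_cr = π²EI/L_e² = π²×116000×773300/11160² = 7108 N.
P_allow = P_cr/n = 7108/4 = 1777 N.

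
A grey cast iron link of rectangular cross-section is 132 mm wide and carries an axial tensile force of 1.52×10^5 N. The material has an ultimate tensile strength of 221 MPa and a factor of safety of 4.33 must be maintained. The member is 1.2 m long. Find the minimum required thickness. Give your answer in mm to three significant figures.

t = 22.6 mm

σ_allow = 221/4.33 = 51.04 MPa.
Required area A = F/σ_allow = 152000/51.04 = 2978 mm².
t = A/w = 2978/132 = 22.56 mm.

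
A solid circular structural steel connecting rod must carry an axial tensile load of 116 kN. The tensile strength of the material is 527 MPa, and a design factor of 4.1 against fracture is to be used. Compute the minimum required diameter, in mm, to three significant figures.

d = 33.9 mm

Allowable stress σ_allow = 527/4.1 = 128.5 MPa.
Required area A = F/σ_allow = 116000/128.5 = 902.5 mm².
A = πd²/4 → d = √(4A/π) = 33.90 mm.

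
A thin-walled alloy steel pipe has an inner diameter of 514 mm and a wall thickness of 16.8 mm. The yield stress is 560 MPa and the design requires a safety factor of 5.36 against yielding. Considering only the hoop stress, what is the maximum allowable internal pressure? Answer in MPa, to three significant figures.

p_allow = 6.83 MPa

σ_allow = 560/5.36 = 104.5 MPa.
σ_h = pD/(2t) → p_allow = 2σ_allow t/D = 2×104.5×16.8/514 = 6.830 MPa.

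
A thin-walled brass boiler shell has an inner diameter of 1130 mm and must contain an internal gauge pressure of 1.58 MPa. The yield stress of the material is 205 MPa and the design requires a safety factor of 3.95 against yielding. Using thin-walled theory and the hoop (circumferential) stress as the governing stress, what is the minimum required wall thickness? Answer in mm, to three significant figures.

σ_allow = 205/3.95 = 51.90 MPa.
Hoop stress σ_h = pD/(2t), so t = pD/(2σ_allow) = 1.58×1130/(2×51.90) = 17.20 mm.

t = 17.2 mm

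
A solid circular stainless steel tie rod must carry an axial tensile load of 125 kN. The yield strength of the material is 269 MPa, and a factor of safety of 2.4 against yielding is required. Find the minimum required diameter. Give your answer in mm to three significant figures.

Allowable stress σ_allow = 269/2.4 = 112.1 MPa.
Required area A = F/σ_allow = 125000/112.1 = 1115 mm².
A = πd²/4 → d = √(4A/π) = 37.68 mm.

d = 37.7 mm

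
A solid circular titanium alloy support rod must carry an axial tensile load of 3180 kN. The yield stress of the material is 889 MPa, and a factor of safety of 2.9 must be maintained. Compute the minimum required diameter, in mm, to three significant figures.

d = 115 mm

Allowable stress σ_allow = 889/2.9 = 306.6 MPa.
Required area A = F/σ_allow = 3180000/306.6 = 10370 mm².
A = πd²/4 → d = √(4A/π) = 114.9 mm.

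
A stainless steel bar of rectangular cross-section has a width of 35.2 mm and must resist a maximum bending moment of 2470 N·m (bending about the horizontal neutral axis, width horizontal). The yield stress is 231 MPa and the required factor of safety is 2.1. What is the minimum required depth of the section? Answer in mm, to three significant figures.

σ_allow = 231/2.1 = 110.0 MPa.
For a rectangular section σ = 6M/(bh²), so h² = 6M/(b σ_allow) = 6×2470000/(35.2×110.0) = 3827 mm².
h = 61.87 mm.

h = 61.9 mm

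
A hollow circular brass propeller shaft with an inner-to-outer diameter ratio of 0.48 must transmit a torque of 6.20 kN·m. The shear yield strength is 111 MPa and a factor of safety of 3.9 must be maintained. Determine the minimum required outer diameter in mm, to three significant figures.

d_o = 105 mm

τ_allow = 111/3.9 = 28.46 MPa.
For a hollow shaft τ = 16T/[πd_o³(1−k⁴)] with k = 0.48, so 1−k⁴ = 0.9469.
d_o³ = 16T/[π τ_allow (1−k⁴)] = 16×6200000/(π×28.46×0.9469) = 1.172×10^6 mm³.
d_o = 105.4 mm.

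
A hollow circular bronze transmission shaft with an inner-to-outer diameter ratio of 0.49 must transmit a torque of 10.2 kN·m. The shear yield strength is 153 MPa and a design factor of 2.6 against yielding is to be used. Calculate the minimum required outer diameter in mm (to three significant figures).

d_o = 97.8 mm

τ_allow = 153/2.6 = 58.85 MPa.
For a hollow shaft τ = 16T/[πd_o³(1−k⁴)] with k = 0.49, so 1−k⁴ = 0.9424.
d_o³ = 16T/[π τ_allow (1−k⁴)] = 16×1.0200×10^7/(π×58.85×0.9424) = 936800 mm³.
d_o = 97.85 mm.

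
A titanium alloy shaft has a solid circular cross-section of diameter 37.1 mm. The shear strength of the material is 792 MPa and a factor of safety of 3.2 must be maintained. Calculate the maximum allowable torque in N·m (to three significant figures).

τ_allow = 792/3.2 = 247.5 MPa.
For a solid shaft T_allow = τ_allow·πd³/16; πd³/16 = π×37.1³/16 = 10030 mm³.
T_allow = 247.5×10030 = 2.482×10^6 N·mm = 2482 N·m.

T_allow = 2480 N·m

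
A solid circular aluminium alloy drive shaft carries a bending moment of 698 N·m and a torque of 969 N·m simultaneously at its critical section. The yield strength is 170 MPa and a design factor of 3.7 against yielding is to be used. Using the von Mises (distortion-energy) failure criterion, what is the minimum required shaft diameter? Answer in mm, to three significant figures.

σ_allow = σ_y/n = 170/3.7 = 45.95 MPa.
For a solid shaft σ_b = 32M/(πd³) and τ = 16T/(πd³), so the von Mises stress is σ' = (16/πd³)·√(4M²+3T²).
√(4M²+3T²) = √(4×(698000)² + 3×(969000)²) = 2.183×10^6 N·mm.
d³ = 16×2.183×10^6/(π×45.95) = 242000 mm³.
d = 62.32 mm.

d = 62.3 mm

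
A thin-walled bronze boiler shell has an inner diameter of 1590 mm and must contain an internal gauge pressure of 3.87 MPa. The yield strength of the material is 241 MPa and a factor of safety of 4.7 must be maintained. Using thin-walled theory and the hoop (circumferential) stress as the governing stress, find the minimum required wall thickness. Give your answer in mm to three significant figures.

t = 60.0 mm

σ_allow = 241/4.7 = 51.28 MPa.
Hoop stress σ_h = pD/(2t), so t = pD/(2σ_allow) = 3.87×1590/(2×51.28) = 60.00 mm.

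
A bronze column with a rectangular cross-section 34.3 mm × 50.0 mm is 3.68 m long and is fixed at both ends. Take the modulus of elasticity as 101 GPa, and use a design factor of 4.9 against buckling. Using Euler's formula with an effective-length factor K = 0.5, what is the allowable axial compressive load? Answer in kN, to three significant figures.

Buckling occurs about the weak axis: I_min = h·b³/12 = 50.0×34.3³/12 = 168100 mm⁴ (b = 34.3 mm is the smaller dimension).
Effective length L_e = KL = 0.5×3.68 m = 1840 mm.
Euler critical load P_cr = π²EI/L_e² = π²×101000×168100/1840² = 49510 N.
P_allow = P_cr/n = 49510/4.9 = 10100 N.

P_allow = 10.1 kN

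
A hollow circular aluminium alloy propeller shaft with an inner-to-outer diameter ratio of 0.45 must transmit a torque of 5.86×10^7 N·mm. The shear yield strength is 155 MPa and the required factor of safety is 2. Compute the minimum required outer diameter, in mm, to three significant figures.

d_o = 159 mm

τ_allow = 155/2 = 77.50 MPa.
For a hollow shaft τ = 16T/[πd_o³(1−k⁴)] with k = 0.45, so 1−k⁴ = 0.9590.
d_o³ = 16T/[π τ_allow (1−k⁴)] = 16×5.8600×10^7/(π×77.50×0.9590) = 4.016×10^6 mm³.
d_o = 158.9 mm.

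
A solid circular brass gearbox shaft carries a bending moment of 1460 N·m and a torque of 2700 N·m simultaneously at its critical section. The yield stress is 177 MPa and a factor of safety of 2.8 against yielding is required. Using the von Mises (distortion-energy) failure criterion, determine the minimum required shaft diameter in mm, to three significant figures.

d = 76.3 mm

σ_allow = σ_y/n = 177/2.8 = 63.21 MPa.
For a solid shaft σ_b = 32M/(πd³) and τ = 16T/(πd³), so the von Mises stress is σ' = (16/πd³)·√(4M²+3T²).
√(4M²+3T²) = √(4×(1.460×10^6)² + 3×(2.700×10^6)²) = 5.513×10^6 N·mm.
d³ = 16×5.513×10^6/(π×63.21) = 444200 mm³.
d = 76.30 mm.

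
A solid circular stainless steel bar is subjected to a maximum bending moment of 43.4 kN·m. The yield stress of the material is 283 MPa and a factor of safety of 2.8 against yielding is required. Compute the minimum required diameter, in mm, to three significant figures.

σ_allow = 283/2.8 = 101.1 MPa.
For a solid circular section σ = 32M/(πd³), so d³ = 32M/(π σ_allow) = 32×4.3400×10^7/(π×101.1) = 4.374×10^6 mm³.
d = 163.5 mm.

d = 164 mm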